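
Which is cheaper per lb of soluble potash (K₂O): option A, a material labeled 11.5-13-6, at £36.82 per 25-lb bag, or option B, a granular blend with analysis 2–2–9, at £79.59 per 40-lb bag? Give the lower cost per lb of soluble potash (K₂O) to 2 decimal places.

option A: K₂O per bag = 25 × 6% = 1.5 lb; cost = 36.82 / 1.5 = £24.5467/lb K₂O.
option B: K₂O per bag = 40 × 9% = 3.6 lb; cost = 79.59 / 3.6 = £22.1083/lb K₂O.
option B is cheaper.

£22.11 per lb K₂O (option B)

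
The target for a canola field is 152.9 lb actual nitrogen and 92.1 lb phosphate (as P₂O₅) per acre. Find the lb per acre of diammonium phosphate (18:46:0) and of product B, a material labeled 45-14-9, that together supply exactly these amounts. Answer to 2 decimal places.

110.23 lb diammonium phosphate, 295.69 lb product B

Let a = lb of diammonium phosphate, b = lb of product B (per acre).
N: 0.18·a + 0.45·b = 152.9
P₂O₅: 0.46·a + 0.14·b = 92.1
From row1: a = (152.9 − 0.45·b) / 0.18.
Into row2: 0.46·(152.9 − 0.45·b)/0.18 + 0.14·b = 92.1 → b = 295.688, a = 110.226.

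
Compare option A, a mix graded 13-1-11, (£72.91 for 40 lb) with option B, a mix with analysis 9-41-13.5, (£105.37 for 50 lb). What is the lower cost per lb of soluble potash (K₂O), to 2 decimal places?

option A: K₂O per bag = 40 × 11% = 4.4 lb; cost = 72.91 / 4.4 = £16.5705/lb K₂O.
option B: K₂O per bag = 50 × 13.5% = 6.75 lb; cost = 105.37 / 6.75 = £15.6104/lb K₂O.
option B is cheaper.

£15.61 per lb K₂O (option B)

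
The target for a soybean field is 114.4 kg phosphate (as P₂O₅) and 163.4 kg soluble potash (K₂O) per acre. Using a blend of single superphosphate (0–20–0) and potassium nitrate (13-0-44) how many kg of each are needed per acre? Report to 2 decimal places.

Per-acre balance (a = single superphosphate, b = potassium nitrate):
P₂O₅: 0.2·a + 0·b = 114.4
K₂O: 0·a + 0.44·b = 163.4
Solving simultaneously: a = 572, b = 371.364.

572.00 kg single superphosphate, 371.36 kg potassium nitrate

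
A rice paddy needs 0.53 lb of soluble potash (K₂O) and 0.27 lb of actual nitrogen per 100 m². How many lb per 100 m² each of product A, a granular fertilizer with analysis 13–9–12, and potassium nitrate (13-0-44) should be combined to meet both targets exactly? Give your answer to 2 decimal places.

Per-100 m² balance (a = product A, b = potassium nitrate):
K₂O: 0.12·a + 0.44·b = 0.53
N: 0.13·a + 0.13·b = 0.27
Solving simultaneously: a = 1.19952, b = 0.877404.

1.20 lb product A, 0.88 lb potassium nitrate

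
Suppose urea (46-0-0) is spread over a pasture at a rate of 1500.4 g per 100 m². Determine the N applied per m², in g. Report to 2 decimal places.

nitrogen per 100 m² = 1500.4 × 46% = 690.184 g.
Convert to per m²: 690.184 × 0.01 = 6.90184 g.

6.90 g N per sq m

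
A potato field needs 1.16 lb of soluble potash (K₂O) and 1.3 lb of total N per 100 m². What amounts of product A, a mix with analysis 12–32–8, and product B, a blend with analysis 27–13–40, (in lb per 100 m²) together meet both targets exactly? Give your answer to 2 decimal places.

With a, b = lb per 100 m² of product A and product B:
K₂O: 0.08·a + 0.4·b = 1.16
N: 0.12·a + 0.27·b = 1.3
Solving simultaneously: a = 7.83333, b = 1.33333.

7.83 lb product A, 1.33 lb product B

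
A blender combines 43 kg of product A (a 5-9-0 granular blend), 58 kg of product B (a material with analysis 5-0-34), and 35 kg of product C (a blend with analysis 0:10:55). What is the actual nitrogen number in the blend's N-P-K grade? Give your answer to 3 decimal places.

Total mass = 43 + 58 + 35 = 136 kg.
N mass = 5%×43 + 5%×58 + 0%×35 = 5.05 kg.
% N = 5.05 / 136 = 3.71324%.

3.713% N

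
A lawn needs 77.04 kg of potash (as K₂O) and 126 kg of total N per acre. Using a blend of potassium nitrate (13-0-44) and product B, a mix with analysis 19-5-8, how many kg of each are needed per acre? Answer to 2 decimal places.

With a, b = kg per acre of potassium nitrate and product B:
K₂O: 0.44·a + 0.08·b = 77.04
N: 0.13·a + 0.19·b = 126
Eliminate b: (row1) − 0.08/0.19·(row2) → 0.385263·a = 23.9874, so a = 62.2623.
Then b = (126 − 0.13·62.2623) / 0.19 = 620.557.

62.26 kg potassium nitrate, 620.56 kg product B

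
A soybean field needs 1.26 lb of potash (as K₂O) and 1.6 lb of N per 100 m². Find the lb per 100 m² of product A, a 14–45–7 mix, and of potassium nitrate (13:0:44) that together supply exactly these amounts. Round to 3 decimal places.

Let a = lb of product A, b = lb of potassium nitrate (per 100 m²).
K₂O: 0.07·a + 0.44·b = 1.26
N: 0.14·a + 0.13·b = 1.6
Solving simultaneously: a = 10.2895, b = 1.22667.

10.290 lb product A, 1.227 lb potassium nitrate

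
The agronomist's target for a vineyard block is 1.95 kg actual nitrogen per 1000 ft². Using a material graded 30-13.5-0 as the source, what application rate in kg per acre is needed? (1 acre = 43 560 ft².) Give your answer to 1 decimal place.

Product per 1000 ft² = 1.95 / 30% = 6.5 kg.
Convert to per acre: 6.5 × 43.56 = 283.14 kg.

283.1 kg of product per acre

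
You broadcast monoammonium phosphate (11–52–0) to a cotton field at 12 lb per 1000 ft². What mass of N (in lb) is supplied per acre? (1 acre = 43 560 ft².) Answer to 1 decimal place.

nitrogen per 1000 ft² = 12 × 11% = 1.32 lb.
Convert to per acre: 1.32 × 43.56 = 57.4992 lb.

57.5 lb N per acre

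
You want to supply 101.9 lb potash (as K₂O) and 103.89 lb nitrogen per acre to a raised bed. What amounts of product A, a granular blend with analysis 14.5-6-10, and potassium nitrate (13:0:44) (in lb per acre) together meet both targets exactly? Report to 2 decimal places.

639.07 lb product A, 86.35 lb potassium nitrate

Let a = lb of product A, b = lb of potassium nitrate (per acre).
K₂O: 0.1·a + 0.44·b = 101.9
N: 0.145·a + 0.13·b = 103.89
Solving simultaneously: a = 639.067, b = 86.3484.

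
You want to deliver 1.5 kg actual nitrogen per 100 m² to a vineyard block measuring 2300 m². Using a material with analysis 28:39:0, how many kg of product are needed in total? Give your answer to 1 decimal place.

123.2 kg

Product per 100 m² = 1.5 / 28% = 5.35714 kg.
Total product = 5.35714 × 2300 / 100 = 123.214 kg.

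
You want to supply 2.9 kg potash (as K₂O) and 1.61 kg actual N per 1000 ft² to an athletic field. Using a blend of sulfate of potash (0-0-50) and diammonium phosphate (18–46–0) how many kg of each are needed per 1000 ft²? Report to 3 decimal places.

5.800 kg sulfate of potash, 8.944 kg diammonium phosphate

Let a = kg of sulfate of potash, b = kg of diammonium phosphate (per 1000 ft²).
K₂O: 0.5·a + 0·b = 2.9
N: 0·a + 0.18·b = 1.61
Solving simultaneously: a = 5.8, b = 8.94444.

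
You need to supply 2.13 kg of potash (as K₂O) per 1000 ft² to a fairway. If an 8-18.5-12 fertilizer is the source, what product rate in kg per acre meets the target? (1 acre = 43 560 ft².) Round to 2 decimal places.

773.19 kg of product per acre

Product per 1000 ft² = 2.13 / 12% = 17.75 kg.
Convert to per acre: 17.75 × 43.56 = 773.19 kg.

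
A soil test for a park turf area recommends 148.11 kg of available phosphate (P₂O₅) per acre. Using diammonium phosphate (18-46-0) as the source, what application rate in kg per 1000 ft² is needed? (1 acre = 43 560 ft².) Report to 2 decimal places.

7.39 kg of product per thousand sq ft

Product per acre = 148.11 / 46% = 321.978 kg.
Convert to per 1000 ft²: 321.978 × 0.0229568 = 7.3916 kg.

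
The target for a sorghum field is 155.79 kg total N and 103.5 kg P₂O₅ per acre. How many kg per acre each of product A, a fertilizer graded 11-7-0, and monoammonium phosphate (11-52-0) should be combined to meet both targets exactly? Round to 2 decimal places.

1406.58 kg product A, 9.69 kg monoammonium phosphate

Per-acre balance (a = product A, b = monoammonium phosphate):
N: 0.11·a + 0.11·b = 155.79
P₂O₅: 0.07·a + 0.52·b = 103.5
Solving simultaneously: a = 1406.582, b = 9.69091.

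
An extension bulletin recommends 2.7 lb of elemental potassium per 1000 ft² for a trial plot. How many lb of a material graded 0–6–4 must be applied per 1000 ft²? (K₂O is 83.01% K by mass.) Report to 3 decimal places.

81.316 lb of product per thousand sq ft

As K₂O: 2.7 / 0.8301 = 3.25262 lb per 1000 ft².
Product per 1000 ft² = 3.25262 / 4% = 81.3155 lb.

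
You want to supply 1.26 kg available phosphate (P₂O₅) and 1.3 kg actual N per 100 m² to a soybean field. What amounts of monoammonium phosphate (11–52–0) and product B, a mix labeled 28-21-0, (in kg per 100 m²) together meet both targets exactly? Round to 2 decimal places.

With a, b = kg per 100 m² of monoammonium phosphate and product B:
P₂O₅: 0.52·a + 0.21·b = 1.26
N: 0.11·a + 0.28·b = 1.3
From row1: a = (1.26 − 0.21·b) / 0.52.
Into row2: 0.11·(1.26 − 0.21·b)/0.52 + 0.28·b = 1.3 → b = 4.38694, a = 0.651429.

0.65 kg monoammonium phosphate, 4.39 kg product B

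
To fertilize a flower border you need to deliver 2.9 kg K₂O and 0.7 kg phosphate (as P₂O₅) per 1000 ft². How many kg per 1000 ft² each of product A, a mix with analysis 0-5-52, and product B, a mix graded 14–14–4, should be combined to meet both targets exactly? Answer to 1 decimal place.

Per-1000 ft² balance (a = product A, b = product B):
K₂O: 0.52·a + 0.04·b = 2.9
P₂O₅: 0.05·a + 0.14·b = 0.7
Eliminate a: (row1) − 0.52/0.05·(row2) → -1.416·b = -4.38, so b = 3.09322.
Back-substitute: a = (2.9 − 0.04·3.09322) / 0.52 = 5.33898.

5.3 kg product A, 3.1 kg product B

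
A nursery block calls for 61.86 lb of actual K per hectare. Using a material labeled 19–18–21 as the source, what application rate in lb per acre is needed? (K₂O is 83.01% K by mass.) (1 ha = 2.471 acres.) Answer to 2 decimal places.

As K₂O: 61.86 / 0.8301 = 74.5211 lb per hectare.
Product per hectare = 74.5211 / 21% = 354.863 lb.
Convert to per acre: 354.863 × 0.404694 = 143.611 lb.

143.61 lb of product per acre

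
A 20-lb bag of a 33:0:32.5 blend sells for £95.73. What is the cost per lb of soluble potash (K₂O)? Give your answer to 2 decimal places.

£14.73 per lb K₂O

K₂O in bag = 20 × 32.5% = 6.5 lb.
Cost per lb K₂O = £95.73 / 6.5 = £14.7277.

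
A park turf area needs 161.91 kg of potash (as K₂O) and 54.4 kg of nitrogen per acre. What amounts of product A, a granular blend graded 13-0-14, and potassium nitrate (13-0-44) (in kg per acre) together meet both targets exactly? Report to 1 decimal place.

With a, b = kg per acre of product A and potassium nitrate:
K₂O: 0.14·a + 0.44·b = 161.91
N: 0.13·a + 0.13·b = 54.4
Eliminate b: (row1) − 0.44/0.13·(row2) → -0.3·a = -22.2131, so a = 74.0436.
Then b = (54.4 − 0.13·74.0436) / 0.13 = 344.418.

74.0 kg product A, 344.4 kg potassium nitrate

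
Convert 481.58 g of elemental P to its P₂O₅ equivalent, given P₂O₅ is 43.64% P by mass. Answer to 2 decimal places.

1103.53 g P₂O₅

P₂O₅ = 481.58 / 0.4364 = 1103.529 g.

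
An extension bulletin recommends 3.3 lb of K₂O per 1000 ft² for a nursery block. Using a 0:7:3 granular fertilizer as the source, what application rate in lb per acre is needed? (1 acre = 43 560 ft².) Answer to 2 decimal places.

4791.60 lb of product per acre

Product per 1000 ft² = 3.3 / 3% = 110 lb.
Convert to per acre: 110 × 43.56 = 4791.6 lb.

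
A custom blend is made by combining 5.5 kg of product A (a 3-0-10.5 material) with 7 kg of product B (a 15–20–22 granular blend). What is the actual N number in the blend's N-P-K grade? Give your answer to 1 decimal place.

9.7% N

Total mass = 5.5 + 7 = 12.5 kg.
N mass = 3%×5.5 + 15%×7 = 1.215 kg.
% N = 1.215 / 12.5 = 9.72%.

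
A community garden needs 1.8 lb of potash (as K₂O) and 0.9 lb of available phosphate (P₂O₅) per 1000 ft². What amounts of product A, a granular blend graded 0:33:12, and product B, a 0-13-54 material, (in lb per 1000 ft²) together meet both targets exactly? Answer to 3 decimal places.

1.550 lb product A, 2.989 lb product B

With a, b = lb per 1000 ft² of product A and product B:
K₂O: 0.12·a + 0.54·b = 1.8
P₂O₅: 0.33·a + 0.13·b = 0.9
From row1: a = (1.8 − 0.54·b) / 0.12.
Into row2: 0.33·(1.8 − 0.54·b)/0.12 + 0.13·b = 0.9 → b = 2.98893, a = 1.54982.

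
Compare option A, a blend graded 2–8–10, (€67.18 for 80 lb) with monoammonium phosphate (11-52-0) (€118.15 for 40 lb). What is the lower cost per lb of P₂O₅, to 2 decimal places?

€5.68 per lb P₂O₅ (monoammonium phosphate)

option A: P₂O₅ per bag = 80 × 8% = 6.4 lb; cost = 67.18 / 6.4 = €10.4969/lb P₂O₅.
monoammonium phosphate: P₂O₅ per bag = 40 × 52% = 20.8 lb; cost = 118.15 / 20.8 = €5.6803/lb P₂O₅.
monoammonium phosphate is cheaper.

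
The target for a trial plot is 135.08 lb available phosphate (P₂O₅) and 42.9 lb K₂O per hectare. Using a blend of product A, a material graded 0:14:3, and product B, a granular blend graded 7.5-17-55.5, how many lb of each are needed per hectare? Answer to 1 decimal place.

With a, b = lb per hectare of product A and product B:
P₂O₅: 0.14·a + 0.17·b = 135.08
K₂O: 0.03·a + 0.555·b = 42.9
Eliminate b: (row1) − 0.17/0.555·(row2) → 0.130811·a = 121.939, so a = 932.182.
Then b = (42.9 − 0.03·932.182) / 0.555 = 26.9091.

932.2 lb product A, 26.9 lb product B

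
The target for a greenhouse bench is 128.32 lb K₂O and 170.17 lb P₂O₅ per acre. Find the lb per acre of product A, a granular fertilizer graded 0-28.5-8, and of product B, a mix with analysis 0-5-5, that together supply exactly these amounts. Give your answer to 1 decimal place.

Let a = lb of product A, b = lb of product B (per acre).
K₂O: 0.08·a + 0.05·b = 128.32
P₂O₅: 0.285·a + 0.05·b = 170.17
From row1: a = (128.32 − 0.05·b) / 0.08.
Into row2: 0.285·(128.32 − 0.05·b)/0.08 + 0.05·b = 170.17 → b = 2239.77, a = 204.146.

204.1 lb product A, 2239.8 lb product B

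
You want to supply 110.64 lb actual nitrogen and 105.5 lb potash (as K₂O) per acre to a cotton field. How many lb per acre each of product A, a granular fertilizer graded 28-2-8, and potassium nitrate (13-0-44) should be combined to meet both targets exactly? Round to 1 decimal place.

Let a = lb of product A, b = lb of potassium nitrate (per acre).
N: 0.28·a + 0.13·b = 110.64
K₂O: 0.08·a + 0.44·b = 105.5
From row1: a = (110.64 − 0.13·b) / 0.28.
Into row2: 0.08·(110.64 − 0.13·b)/0.28 + 0.44·b = 105.5 → b = 183.411, a = 309.988.

310.0 lb product A, 183.4 lb potassium nitrate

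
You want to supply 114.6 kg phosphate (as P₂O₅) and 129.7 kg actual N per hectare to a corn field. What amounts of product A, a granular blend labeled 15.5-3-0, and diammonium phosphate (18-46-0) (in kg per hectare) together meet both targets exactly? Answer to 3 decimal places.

592.322 kg product A, 210.501 kg diammonium phosphate

With a, b = kg per hectare of product A and diammonium phosphate:
P₂O₅: 0.03·a + 0.46·b = 114.6
N: 0.155·a + 0.18·b = 129.7
Solving simultaneously: a = 592.3217, b = 210.5008.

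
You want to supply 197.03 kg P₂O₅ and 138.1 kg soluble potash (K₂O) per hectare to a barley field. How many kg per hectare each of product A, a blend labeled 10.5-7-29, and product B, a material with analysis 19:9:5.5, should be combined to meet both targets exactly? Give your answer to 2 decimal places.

71.57 kg product A, 2133.56 kg product B

Let a = kg of product A, b = kg of product B (per hectare).
P₂O₅: 0.07·a + 0.09·b = 197.03
K₂O: 0.29·a + 0.055·b = 138.1
Eliminate b: (row1) − 0.09/0.055·(row2) → -0.404545·a = -28.9518, so a = 71.5663.
Then b = (138.1 − 0.29·71.5663) / 0.055 = 2133.5596.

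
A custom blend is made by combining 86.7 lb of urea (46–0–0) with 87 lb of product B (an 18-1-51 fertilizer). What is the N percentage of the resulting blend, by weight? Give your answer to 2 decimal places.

31.98% N

Total mass = 86.7 + 87 = 173.7 lb.
N mass = 46%×86.7 + 18%×87 = 55.542 lb.
% N = 55.542 / 173.7 = 31.9758%.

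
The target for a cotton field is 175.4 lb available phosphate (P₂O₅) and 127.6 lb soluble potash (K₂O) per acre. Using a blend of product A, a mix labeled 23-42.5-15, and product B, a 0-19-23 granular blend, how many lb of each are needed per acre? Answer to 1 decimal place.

With a, b = lb per acre of product A and product B:
P₂O₅: 0.425·a + 0.19·b = 175.4
K₂O: 0.15·a + 0.23·b = 127.6
Eliminate b: (row1) − 0.19/0.23·(row2) → 0.301087·a = 69.9913, so a = 232.462.
Then b = (127.6 − 0.15·232.462) / 0.23 = 403.177.

232.5 lb product A, 403.2 lb product B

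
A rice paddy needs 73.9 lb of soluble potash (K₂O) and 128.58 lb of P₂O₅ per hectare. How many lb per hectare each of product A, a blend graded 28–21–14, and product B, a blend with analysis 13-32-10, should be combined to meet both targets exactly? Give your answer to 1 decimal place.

453.4 lb product A, 104.3 lb product B

Let a = lb of product A, b = lb of product B (per hectare).
K₂O: 0.14·a + 0.1·b = 73.9
P₂O₅: 0.21·a + 0.32·b = 128.58
Solving simultaneously: a = 453.361, b = 104.294.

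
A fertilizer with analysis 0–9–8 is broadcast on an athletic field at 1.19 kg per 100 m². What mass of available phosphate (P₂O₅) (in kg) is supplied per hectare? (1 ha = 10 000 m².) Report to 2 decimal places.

P₂O₅ per 100 m² = 1.19 × 9% = 0.1071 kg.
Convert to per hectare: 0.1071 × 100 = 10.71 kg.

10.71 kg P₂O₅ per hectare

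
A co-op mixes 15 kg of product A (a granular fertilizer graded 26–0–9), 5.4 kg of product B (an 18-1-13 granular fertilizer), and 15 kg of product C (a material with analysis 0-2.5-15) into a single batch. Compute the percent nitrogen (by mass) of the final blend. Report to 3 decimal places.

Total mass = 15 + 5.4 + 15 = 35.4 kg.
N mass = 26%×15 + 18%×5.4 + 0%×15 = 4.872 kg.
% N = 4.872 / 35.4 = 13.7627%.

13.763% N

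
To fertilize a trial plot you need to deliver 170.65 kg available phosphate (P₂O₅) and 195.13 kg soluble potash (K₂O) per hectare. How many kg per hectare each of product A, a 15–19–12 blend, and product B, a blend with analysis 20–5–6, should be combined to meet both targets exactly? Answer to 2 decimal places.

89.35 kg product A, 3073.46 kg product B

Let a = kg of product A, b = kg of product B (per hectare).
P₂O₅: 0.19·a + 0.05·b = 170.65
K₂O: 0.12·a + 0.06·b = 195.13
From row1: a = (170.65 − 0.05·b) / 0.19.
Into row2: 0.12·(170.65 − 0.05·b)/0.19 + 0.06·b = 195.13 → b = 3073.463, a = 89.3519.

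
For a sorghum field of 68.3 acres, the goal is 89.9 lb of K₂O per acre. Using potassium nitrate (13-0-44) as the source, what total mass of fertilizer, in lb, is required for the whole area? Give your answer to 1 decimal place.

Product per acre = 89.9 / 44% = 204.318 lb.
Total product = 204.318 × 68.3 = 13954.93 lb.

13954.9 lb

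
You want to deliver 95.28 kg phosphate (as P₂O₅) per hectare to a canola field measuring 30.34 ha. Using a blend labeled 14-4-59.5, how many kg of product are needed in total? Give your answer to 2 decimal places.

Product per hectare = 95.28 / 4% = 2382 kg.
Total product = 2382 × 30.34 = 72269.88 kg.

72269.88 kg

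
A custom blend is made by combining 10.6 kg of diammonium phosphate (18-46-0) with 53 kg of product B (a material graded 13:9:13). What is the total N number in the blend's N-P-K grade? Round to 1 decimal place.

Total mass = 10.6 + 53 = 63.6 kg.
N mass = 18%×10.6 + 13%×53 = 8.798 kg.
% N = 8.798 / 63.6 = 13.8333%.

13.8% N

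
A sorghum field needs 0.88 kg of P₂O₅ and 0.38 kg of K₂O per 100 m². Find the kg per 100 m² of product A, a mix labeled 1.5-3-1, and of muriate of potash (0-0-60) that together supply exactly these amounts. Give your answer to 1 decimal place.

Per-100 m² balance (a = product A, b = muriate of potash):
P₂O₅: 0.03·a + 0·b = 0.88
K₂O: 0.01·a + 0.6·b = 0.38
Eliminate b: (row1) − 0/0.6·(row2) → 0.03·a = 0.88, so a = 29.3333.
Then b = (0.38 − 0.01·29.3333) / 0.6 = 0.144444.

29.3 kg product A, 0.1 kg muriate of potash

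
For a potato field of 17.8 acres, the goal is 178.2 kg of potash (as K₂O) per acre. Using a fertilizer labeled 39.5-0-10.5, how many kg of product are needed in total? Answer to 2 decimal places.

30209.14 kg

Product per acre = 178.2 / 10.5% = 1697.14 kg.
Total product = 1697.14 × 17.8 = 30209.143 kg.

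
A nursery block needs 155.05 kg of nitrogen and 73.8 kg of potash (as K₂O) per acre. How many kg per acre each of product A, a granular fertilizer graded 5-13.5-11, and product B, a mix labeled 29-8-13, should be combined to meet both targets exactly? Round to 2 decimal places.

49.04 kg product A, 526.20 kg product B

With a, b = kg per acre of product A and product B:
N: 0.05·a + 0.29·b = 155.05
K₂O: 0.11·a + 0.13·b = 73.8
Solving simultaneously: a = 49.0354, b = 526.201.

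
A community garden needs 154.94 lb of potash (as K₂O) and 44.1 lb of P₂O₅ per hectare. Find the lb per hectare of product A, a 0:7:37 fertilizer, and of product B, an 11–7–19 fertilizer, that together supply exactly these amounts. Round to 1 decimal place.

195.8 lb product A, 434.2 lb product B

Let a = lb of product A, b = lb of product B (per hectare).
K₂O: 0.37·a + 0.19·b = 154.94
P₂O₅: 0.07·a + 0.07·b = 44.1
Solving simultaneously: a = 195.778, b = 434.222.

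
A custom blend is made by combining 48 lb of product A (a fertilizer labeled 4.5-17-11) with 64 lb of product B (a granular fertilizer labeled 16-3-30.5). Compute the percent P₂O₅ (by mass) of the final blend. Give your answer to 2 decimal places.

Total mass = 48 + 64 = 112 lb.
P₂O₅ mass = 17%×48 + 3%×64 = 10.08 lb.
% P₂O₅ = 10.08 / 112 = 9%.

9.00% P₂O₅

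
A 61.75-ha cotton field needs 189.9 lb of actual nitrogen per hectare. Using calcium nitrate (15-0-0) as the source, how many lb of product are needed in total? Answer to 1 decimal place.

78175.5 lb

Product per hectare = 189.9 / 15% = 1266 lb.
Total product = 1266 × 61.75 = 78175.5 lb.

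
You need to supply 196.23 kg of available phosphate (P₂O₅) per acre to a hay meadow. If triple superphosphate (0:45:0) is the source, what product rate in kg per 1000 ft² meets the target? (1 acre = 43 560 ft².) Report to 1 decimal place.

Product per acre = 196.23 / 45% = 436.067 kg.
Convert to per 1000 ft²: 436.067 × 0.0229568 = 10.0107 kg.

10.0 kg of product per thousand sq ft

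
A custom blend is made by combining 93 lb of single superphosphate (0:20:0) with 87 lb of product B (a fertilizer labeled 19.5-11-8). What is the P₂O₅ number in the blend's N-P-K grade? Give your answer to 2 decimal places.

Total mass = 93 + 87 = 180 lb.
P₂O₅ mass = 20%×93 + 11%×87 = 28.17 lb.
% P₂O₅ = 28.17 / 180 = 15.65%.

15.65% P₂O₅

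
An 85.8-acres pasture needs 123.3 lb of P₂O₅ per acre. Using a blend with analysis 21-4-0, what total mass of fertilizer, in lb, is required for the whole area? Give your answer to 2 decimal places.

Product per acre = 123.3 / 4% = 3082.5 lb.
Total product = 3082.5 × 85.8 = 264478.5 lb.

264478.50 lb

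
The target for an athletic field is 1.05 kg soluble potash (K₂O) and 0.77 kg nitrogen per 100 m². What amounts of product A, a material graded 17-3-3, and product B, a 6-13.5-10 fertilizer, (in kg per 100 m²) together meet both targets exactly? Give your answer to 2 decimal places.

Let a = kg of product A, b = kg of product B (per 100 m²).
K₂O: 0.03·a + 0.1·b = 1.05
N: 0.17·a + 0.06·b = 0.77
Solving simultaneously: a = 0.921053, b = 10.2237.

0.92 kg product A, 10.22 kg product B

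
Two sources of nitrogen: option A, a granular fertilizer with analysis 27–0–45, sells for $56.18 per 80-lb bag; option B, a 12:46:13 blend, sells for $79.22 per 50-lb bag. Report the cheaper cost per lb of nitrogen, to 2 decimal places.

$2.60 per lb N (option A)

option A: N per bag = 80 × 27% = 21.6 lb; cost = 56.18 / 21.6 = $2.6009/lb N.
option B: N per bag = 50 × 12% = 6 lb; cost = 79.22 / 6 = $13.2033/lb N.
option A is cheaper.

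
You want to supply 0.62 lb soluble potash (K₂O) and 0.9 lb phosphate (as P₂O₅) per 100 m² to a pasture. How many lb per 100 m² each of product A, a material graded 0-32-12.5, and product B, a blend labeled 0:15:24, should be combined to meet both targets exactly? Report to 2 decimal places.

2.12 lb product A, 1.48 lb product B

With a, b = lb per 100 m² of product A and product B:
K₂O: 0.125·a + 0.24·b = 0.62
P₂O₅: 0.32·a + 0.15·b = 0.9
Eliminate a: (row1) − 0.125/0.32·(row2) → 0.181406·b = 0.268437, so b = 1.47976.
Back-substitute: a = (0.62 − 0.24·1.47976) / 0.125 = 2.11886.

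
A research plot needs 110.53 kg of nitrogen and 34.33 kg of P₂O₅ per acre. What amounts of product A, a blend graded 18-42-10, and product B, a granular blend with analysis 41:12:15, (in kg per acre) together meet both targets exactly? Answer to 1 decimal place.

Let a = kg of product A, b = kg of product B (per acre).
N: 0.18·a + 0.41·b = 110.53
P₂O₅: 0.42·a + 0.12·b = 34.33
Eliminate a: (row1) − 0.18/0.42·(row2) → 0.358571·b = 95.8171, so b = 267.219.
Back-substitute: a = (110.53 − 0.41·267.219) / 0.18 = 5.38977.

5.4 kg product A, 267.2 kg product B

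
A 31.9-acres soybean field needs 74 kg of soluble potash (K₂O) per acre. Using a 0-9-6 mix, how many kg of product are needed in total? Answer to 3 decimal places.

39343.333 kg

Product per acre = 74 / 6% = 1233.33 kg.
Total product = 1233.33 × 31.9 = 39343.3333 kg.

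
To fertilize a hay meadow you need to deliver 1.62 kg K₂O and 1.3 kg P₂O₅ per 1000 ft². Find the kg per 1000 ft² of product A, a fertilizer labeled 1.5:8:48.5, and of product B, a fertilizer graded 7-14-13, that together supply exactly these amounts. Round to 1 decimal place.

1.0 kg product A, 8.7 kg product B

Per-1000 ft² balance (a = product A, b = product B):
K₂O: 0.485·a + 0.13·b = 1.62
P₂O₅: 0.08·a + 0.14·b = 1.3
Eliminate a: (row1) − 0.485/0.08·(row2) → -0.71875·b = -6.26125, so b = 8.7113.
Back-substitute: a = (1.62 − 0.13·8.7113) / 0.485 = 1.00522.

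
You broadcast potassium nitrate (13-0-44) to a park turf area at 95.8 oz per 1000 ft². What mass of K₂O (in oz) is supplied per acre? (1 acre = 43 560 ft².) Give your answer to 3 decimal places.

1836.141 oz K₂O per acre

K₂O per 1000 ft² = 95.8 × 44% = 42.152 oz.
Convert to per acre: 42.152 × 43.56 = 1836.1411 oz.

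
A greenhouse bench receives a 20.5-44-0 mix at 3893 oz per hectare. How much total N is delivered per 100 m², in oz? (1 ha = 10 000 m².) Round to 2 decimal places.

7.98 oz N per hundred sq m

nitrogen per hectare = 3893 × 20.5% = 798.065 oz.
Convert to per 100 m²: 798.065 × 0.01 = 7.98065 oz.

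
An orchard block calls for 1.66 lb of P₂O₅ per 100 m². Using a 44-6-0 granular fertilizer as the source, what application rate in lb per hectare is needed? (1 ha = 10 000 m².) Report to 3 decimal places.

2766.667 lb of product per hectare

Product per 100 m² = 1.66 / 6% = 27.6667 lb.
Convert to per hectare: 27.6667 × 100 = 2766.6667 lb.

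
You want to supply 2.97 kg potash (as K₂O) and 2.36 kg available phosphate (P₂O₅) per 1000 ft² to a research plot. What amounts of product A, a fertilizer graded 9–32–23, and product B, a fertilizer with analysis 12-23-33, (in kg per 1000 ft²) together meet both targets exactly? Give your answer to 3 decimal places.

With a, b = kg per 1000 ft² of product A and product B:
K₂O: 0.23·a + 0.33·b = 2.97
P₂O₅: 0.32·a + 0.23·b = 2.36
Eliminate b: (row1) − 0.33/0.23·(row2) → -0.22913·a = -0.416087, so a = 1.81594.
Then b = (2.36 − 0.32·1.81594) / 0.23 = 7.73435.

1.816 kg product A, 7.734 kg product B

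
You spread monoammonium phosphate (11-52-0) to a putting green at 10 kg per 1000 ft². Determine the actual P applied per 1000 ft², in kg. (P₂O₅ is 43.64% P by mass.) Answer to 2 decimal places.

P₂O₅ per 1000 ft² = 10 × 52% = 5.2 kg.
Elemental P = 5.2 × 0.4364 = 2.26928 kg per 1000 ft².

2.27 kg P per thousand sq ft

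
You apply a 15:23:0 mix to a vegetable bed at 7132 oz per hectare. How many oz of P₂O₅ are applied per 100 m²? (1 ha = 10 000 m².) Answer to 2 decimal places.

P₂O₅ per hectare = 7132 × 23% = 1640.36 oz.
Convert to per 100 m²: 1640.36 × 0.01 = 16.4036 oz.

16.40 oz P₂O₅ per hundred sq m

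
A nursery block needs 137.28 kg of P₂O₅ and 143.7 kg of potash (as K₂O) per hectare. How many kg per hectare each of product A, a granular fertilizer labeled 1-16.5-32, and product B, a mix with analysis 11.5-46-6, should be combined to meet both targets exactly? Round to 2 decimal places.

Per-hectare balance (a = product A, b = product B):
P₂O₅: 0.165·a + 0.46·b = 137.28
K₂O: 0.32·a + 0.06·b = 143.7
Eliminate a: (row1) − 0.165/0.32·(row2) → 0.429063·b = 63.1847, so b = 147.262.
Back-substitute: a = (137.28 − 0.46·147.262) / 0.165 = 421.451.

421.45 kg product A, 147.26 kg product B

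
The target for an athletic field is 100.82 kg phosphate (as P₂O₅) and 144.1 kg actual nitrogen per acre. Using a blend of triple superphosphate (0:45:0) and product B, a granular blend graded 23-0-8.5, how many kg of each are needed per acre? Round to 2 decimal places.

224.04 kg triple superphosphate, 626.52 kg product B

With a, b = kg per acre of triple superphosphate and product B:
P₂O₅: 0.45·a + 0·b = 100.82
N: 0·a + 0.23·b = 144.1
Solving simultaneously: a = 224.044, b = 626.522.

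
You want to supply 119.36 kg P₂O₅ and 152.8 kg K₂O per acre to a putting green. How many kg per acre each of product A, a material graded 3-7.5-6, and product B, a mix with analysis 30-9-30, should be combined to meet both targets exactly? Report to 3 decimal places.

Let a = kg of product A, b = kg of product B (per acre).
P₂O₅: 0.075·a + 0.09·b = 119.36
K₂O: 0.06·a + 0.3·b = 152.8
Eliminate b: (row1) − 0.09/0.3·(row2) → 0.057·a = 73.52, so a = 1289.8246.
Then b = (152.8 − 0.06·1289.8246) / 0.3 = 251.3684.

1289.825 kg product A, 251.368 kg product B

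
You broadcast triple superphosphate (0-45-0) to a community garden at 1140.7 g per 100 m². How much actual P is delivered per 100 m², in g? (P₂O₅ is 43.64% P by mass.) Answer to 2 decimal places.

P₂O₅ per 100 m² = 1140.7 × 45% = 513.315 g.
Elemental P = 513.315 × 0.4364 = 224.011 g per 100 m².

224.01 g P per hundred sq m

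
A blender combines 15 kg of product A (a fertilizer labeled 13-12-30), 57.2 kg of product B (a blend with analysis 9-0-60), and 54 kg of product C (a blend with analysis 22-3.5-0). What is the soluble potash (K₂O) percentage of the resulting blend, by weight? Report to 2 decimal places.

30.76% K₂O

Total mass = 15 + 57.2 + 54 = 126.2 kg.
K₂O mass = 30%×15 + 60%×57.2 + 0%×54 = 38.82 kg.
% K₂O = 38.82 / 126.2 = 30.7607%.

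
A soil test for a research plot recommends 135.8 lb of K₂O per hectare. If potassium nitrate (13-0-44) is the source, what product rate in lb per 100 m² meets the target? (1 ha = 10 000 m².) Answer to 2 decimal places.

3.09 lb of product per hundred sq m

Product per hectare = 135.8 / 44% = 308.636 lb.
Convert to per 100 m²: 308.636 × 0.01 = 3.08636 lb.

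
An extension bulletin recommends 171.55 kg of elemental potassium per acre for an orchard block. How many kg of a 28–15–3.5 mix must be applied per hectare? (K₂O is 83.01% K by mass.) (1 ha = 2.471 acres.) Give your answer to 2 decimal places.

14590.33 kg of product per hectare

As K₂O: 171.55 / 0.8301 = 206.662 kg per acre.
Product per acre = 206.662 / 3.5% = 5904.62 kg.
Convert to per hectare: 5904.62 × 2.471 = 14590.326 kg.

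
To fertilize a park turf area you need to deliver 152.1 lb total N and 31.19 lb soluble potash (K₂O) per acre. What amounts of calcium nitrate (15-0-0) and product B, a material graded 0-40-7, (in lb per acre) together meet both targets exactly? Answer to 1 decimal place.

Let a = lb of calcium nitrate, b = lb of product B (per acre).
N: 0.15·a + 0·b = 152.1
K₂O: 0·a + 0.07·b = 31.19
Solving simultaneously: a = 1014, b = 445.571.

1014.0 lb calcium nitrate, 445.6 lb product B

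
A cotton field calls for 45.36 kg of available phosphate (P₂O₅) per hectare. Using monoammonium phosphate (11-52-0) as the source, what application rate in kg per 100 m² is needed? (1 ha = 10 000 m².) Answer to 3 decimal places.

0.872 kg of product per hundred sq m

Product per hectare = 45.36 / 52% = 87.2308 kg.
Convert to per 100 m²: 87.2308 × 0.01 = 0.872308 kg.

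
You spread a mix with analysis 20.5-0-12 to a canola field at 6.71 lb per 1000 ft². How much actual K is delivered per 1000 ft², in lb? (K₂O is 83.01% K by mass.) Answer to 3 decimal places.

0.668 lb K per thousand sq ft

K₂O per 1000 ft² = 6.71 × 12% = 0.8052 lb.
Elemental K = 0.8052 × 0.8301 = 0.668397 lb per 1000 ft².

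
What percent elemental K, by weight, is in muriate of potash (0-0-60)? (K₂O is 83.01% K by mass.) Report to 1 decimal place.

49.8% K

%K = 60 × 0.8301 = 49.806%.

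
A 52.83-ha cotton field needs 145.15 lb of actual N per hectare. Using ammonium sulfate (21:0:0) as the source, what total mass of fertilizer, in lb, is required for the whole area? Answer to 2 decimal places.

Product per hectare = 145.15 / 21% = 691.19 lb.
Total product = 691.19 × 52.83 = 36515.593 lb.

36515.59 lb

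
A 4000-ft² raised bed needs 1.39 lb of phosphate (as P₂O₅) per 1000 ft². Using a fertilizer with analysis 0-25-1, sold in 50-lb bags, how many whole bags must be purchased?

1 bags

Product per 1000 ft² = 1.39 / 25% = 5.56 lb.
Total product = 5.56 × 4000 / 1000 = 22.24 lb.
Bags = ⌈22.24 / 50⌉ = 1.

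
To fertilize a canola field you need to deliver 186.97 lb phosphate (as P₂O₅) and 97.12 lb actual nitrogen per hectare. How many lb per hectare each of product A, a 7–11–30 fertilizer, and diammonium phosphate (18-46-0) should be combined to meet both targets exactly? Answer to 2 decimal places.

With a, b = lb per hectare of product A and diammonium phosphate:
P₂O₅: 0.11·a + 0.46·b = 186.97
N: 0.07·a + 0.18·b = 97.12
Eliminate b: (row1) − 0.46/0.18·(row2) → -0.0688889·a = -61.2256, so a = 888.758.
Then b = (97.12 − 0.07·888.758) / 0.18 = 193.927.

888.76 lb product A, 193.93 lb diammonium phosphate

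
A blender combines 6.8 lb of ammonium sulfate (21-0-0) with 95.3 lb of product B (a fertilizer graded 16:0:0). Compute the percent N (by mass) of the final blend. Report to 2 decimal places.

16.33% N

Total mass = 6.8 + 95.3 = 102.1 lb.
N mass = 21%×6.8 + 16%×95.3 = 16.676 lb.
% N = 16.676 / 102.1 = 16.333%.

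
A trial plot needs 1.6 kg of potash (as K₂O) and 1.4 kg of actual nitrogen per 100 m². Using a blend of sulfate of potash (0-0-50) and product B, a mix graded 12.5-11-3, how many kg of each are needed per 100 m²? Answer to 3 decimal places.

With a, b = kg per 100 m² of sulfate of potash and product B:
K₂O: 0.5·a + 0.03·b = 1.6
N: 0·a + 0.125·b = 1.4
Solving simultaneously: a = 2.528, b = 11.2.

2.528 kg sulfate of potash, 11.200 kg product B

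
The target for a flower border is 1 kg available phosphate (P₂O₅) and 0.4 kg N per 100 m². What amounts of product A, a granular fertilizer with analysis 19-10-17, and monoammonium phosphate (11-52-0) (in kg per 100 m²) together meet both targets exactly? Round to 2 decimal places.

With a, b = kg per 100 m² of product A and monoammonium phosphate:
P₂O₅: 0.1·a + 0.52·b = 1
N: 0.19·a + 0.11·b = 0.4
Eliminate b: (row1) − 0.52/0.11·(row2) → -0.798182·a = -0.890909, so a = 1.11617.
Then b = (0.4 − 0.19·1.11617) / 0.11 = 1.70843.

1.12 kg product A, 1.71 kg monoammonium phosphate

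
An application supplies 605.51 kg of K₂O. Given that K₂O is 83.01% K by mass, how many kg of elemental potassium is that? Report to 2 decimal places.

502.63 kg K

K = 605.51 × 0.8301 = 502.634 kg.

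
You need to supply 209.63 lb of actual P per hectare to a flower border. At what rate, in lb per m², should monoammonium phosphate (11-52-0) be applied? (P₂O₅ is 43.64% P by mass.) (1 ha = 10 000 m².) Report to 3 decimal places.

0.092 lb of product per sq m

As P₂O₅: 209.63 / 0.4364 = 480.362 lb per hectare.
Product per hectare = 480.362 / 52% = 923.773 lb.
Convert to per m²: 923.773 × 0.0001 = 0.0923773 lb.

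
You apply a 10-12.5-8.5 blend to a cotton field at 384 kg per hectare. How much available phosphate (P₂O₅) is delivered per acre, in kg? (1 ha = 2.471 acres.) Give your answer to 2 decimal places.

P₂O₅ per hectare = 384 × 12.5% = 48 kg.
Convert to per acre: 48 × 0.404694 = 19.4253 kg.

19.43 kg P₂O₅ per acre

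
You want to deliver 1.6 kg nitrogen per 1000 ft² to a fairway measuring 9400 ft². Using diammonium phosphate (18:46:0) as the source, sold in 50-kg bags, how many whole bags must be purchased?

Product per 1000 ft² = 1.6 / 18% = 8.88889 kg.
Total product = 8.88889 × 9400 / 1000 = 83.5556 kg.
Bags = ⌈83.5556 / 50⌉ = 2.

2 bags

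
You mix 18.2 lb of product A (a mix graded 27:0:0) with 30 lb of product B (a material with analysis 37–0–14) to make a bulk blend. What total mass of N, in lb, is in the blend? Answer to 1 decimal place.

16.0 lb N

N mass = 27%×18.2 + 37%×30 = 16.014 lb.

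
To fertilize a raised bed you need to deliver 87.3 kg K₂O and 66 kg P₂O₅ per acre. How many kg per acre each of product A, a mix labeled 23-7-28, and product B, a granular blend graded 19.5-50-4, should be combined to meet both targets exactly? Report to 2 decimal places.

298.91 kg product A, 90.15 kg product B

Let a = kg of product A, b = kg of product B (per acre).
K₂O: 0.28·a + 0.04·b = 87.3
P₂O₅: 0.07·a + 0.5·b = 66
From row1: a = (87.3 − 0.04·b) / 0.28.
Into row2: 0.07·(87.3 − 0.04·b)/0.28 + 0.5·b = 66 → b = 90.1531, a = 298.907.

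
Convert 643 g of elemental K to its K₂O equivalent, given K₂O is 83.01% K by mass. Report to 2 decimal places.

K₂O = 643 / 0.8301 = 774.605 g.

774.61 g K₂O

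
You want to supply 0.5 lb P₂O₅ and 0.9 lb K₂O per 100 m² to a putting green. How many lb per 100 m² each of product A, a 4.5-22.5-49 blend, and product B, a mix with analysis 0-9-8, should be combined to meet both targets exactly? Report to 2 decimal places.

Per-100 m² balance (a = product A, b = product B):
P₂O₅: 0.225·a + 0.09·b = 0.5
K₂O: 0.49·a + 0.08·b = 0.9
Eliminate a: (row1) − 0.225/0.49·(row2) → 0.0532653·b = 0.0867347, so b = 1.62835.
Back-substitute: a = (0.5 − 0.09·1.62835) / 0.225 = 1.57088.

1.57 lb product A, 1.63 lb product B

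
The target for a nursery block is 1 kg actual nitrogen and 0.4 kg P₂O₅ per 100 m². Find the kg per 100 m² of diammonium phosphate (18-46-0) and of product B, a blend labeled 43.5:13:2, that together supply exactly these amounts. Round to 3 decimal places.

0.249 kg diammonium phosphate, 2.196 kg product B

Per-100 m² balance (a = diammonium phosphate, b = product B):
N: 0.18·a + 0.435·b = 1
P₂O₅: 0.46·a + 0.13·b = 0.4
Solving simultaneously: a = 0.24901, b = 2.19581.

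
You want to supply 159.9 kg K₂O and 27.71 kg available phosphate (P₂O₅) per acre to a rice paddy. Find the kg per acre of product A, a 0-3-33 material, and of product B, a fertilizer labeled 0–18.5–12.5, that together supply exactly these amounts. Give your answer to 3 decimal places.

Let a = kg of product A, b = kg of product B (per acre).
K₂O: 0.33·a + 0.125·b = 159.9
P₂O₅: 0.03·a + 0.185·b = 27.71
Eliminate b: (row1) − 0.125/0.185·(row2) → 0.30973·a = 141.177, so a = 455.8072.
Then b = (27.71 − 0.03·455.8072) / 0.185 = 75.8691.

455.807 kg product A, 75.869 kg product B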